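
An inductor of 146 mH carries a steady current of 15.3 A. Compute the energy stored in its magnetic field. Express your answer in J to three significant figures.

Stored magnetic energy: U = ½LI².
U = ½(0.146 H)(15.3 A)² = 17.09 J.

U ≈ 17.1 J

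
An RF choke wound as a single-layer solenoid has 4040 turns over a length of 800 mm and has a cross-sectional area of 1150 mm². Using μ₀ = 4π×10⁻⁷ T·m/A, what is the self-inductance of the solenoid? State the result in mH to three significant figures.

L ≈ 29.5 mH

A = 1150 mm² = 1.150×10^-3 m².
For a long solenoid, L = μ₀N²A/ℓ.
L = (4π×10⁻⁷)(4040)²(1.150×10^-3)/(0.8 m) = 2.948×10^-2 H.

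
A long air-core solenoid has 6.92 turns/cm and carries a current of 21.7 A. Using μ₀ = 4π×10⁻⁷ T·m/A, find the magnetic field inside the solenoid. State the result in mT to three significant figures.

Inside a long solenoid, B = μ₀nI.
B = (4π×10⁻⁷)(692 m⁻¹)(21.7 A) = 1.887×10^-2 T.

B ≈ 18.9 mT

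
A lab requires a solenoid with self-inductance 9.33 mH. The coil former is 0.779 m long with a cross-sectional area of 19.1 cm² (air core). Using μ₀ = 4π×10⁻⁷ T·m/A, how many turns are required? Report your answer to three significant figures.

N ≈ 1740 turns

A = 19.1 cm² = 1.910×10^-3 m².
From L = μ₀N²A/ℓ, N = √(Lℓ / (μ₀A)).
N = √[(9.330×10^-3)(0.779) / ((4π×10⁻⁷)×1.910×10^-3)] = √(3.028×10^6) ≈ 1740.2.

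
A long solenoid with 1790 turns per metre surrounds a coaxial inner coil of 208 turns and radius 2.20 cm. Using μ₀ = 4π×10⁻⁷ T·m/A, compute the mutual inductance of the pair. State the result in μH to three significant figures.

The outer solenoid produces a uniform field B₁ = μ₀n₁I₁ across the inner coil,
so the flux linkage is N₂Φ = N₂B₁A₂ = μ₀n₁N₂A₂·I₁, giving M = μ₀n₁N₂A₂.
A₂ = πr² = π(2.200×10^-2 m)² = 1.521×10^-3 m².
M = (4π×10⁻⁷)(1790)(208)(1.521×10^-3) = 7.114×10^-4 H.

M ≈ 711 μH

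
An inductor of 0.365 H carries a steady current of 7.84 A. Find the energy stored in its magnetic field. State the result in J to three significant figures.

Stored magnetic energy: U = ½LI².
U = ½(0.365 H)(7.84 A)² = 11.22 J.

U ≈ 11.2 J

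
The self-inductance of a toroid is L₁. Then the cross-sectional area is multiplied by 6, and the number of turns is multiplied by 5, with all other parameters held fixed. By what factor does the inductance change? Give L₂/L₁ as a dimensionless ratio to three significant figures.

For a toroid, L ∝ μᵣN²A/R.
L₂/L₁ = (6) × (5)^2 = 150.

L₂/L₁ = 150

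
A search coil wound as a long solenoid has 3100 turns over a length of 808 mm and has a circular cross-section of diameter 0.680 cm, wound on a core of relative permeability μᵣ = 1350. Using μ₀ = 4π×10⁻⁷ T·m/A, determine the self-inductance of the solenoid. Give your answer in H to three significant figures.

L ≈ 0.733 H

A = π(d/2)² = π(3.400×10^-3 m)² = 3.632×10^-5 m².
For a long solenoid, L = μ₀μᵣN²A/ℓ.
L = (4π×10⁻⁷)(1350)(3100)²(3.632×10^-5)/(0.808 m) = 0.7328 H.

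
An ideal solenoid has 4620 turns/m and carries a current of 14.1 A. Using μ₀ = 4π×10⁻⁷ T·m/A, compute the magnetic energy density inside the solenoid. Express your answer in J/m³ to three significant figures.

B = μ₀nI = (4π×10⁻⁷)(4.620×10^3)(14.1) = 8.186×10^-2 T.
u = B²/(2μ₀) = (8.186×10^-2)²/(2×4π×10⁻⁷) = 2.666×10^3 J/m³.

u ≈ 2670 J/m³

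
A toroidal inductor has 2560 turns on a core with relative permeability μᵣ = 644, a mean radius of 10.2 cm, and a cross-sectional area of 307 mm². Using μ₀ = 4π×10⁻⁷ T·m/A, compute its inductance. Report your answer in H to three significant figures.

L ≈ 2.54 H

For a thin toroid, L = μ₀μᵣN²A/(2πR).
L = (4π×10⁻⁷)(644)(2560)²(3.070×10^-4) / (2π×0.102 m) = 2.541 H.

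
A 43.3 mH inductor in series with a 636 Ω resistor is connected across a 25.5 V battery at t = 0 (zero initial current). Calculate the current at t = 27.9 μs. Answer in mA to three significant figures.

I ≈ 13.5 mA

τ = L/R = 4.330×10^-2/636 = 6.808×10^-5 s; final current I_∞ = ε/R = 25.5/636 = 4.009×10^-2 A.
I(t) = I_∞(1 − e^(−t/τ)) with t/τ = 0.410.
I = (4.009×10^-2)(1 − e^(−0.410)) = 1.348×10^-2 A.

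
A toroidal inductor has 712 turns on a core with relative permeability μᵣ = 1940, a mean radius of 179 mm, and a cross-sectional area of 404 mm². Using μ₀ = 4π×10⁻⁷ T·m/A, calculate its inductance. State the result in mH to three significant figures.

For a thin toroid, L = μ₀μᵣN²A/(2πR).
L = (4π×10⁻⁷)(1940)(712)²(4.040×10^-4) / (2π×0.179 m) = 0.4439 H.

L ≈ 444 mH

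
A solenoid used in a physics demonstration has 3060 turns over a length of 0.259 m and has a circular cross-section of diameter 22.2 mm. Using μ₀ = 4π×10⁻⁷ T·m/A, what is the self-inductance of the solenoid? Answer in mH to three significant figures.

L ≈ 17.6 mH

A = π(d/2)² = π(1.110×10^-2 m)² = 3.871×10^-4 m².
For a long solenoid, L = μ₀N²A/ℓ.
L = (4π×10⁻⁷)(3060)²(3.871×10^-4)/(0.259 m) = 1.759×10^-2 H.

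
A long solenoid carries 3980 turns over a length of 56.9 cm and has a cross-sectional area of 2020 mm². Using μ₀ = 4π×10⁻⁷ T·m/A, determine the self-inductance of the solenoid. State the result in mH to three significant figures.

L ≈ 70.7 mH

A = 2020 mm² = 2.020×10^-3 m².
For a long solenoid, L = μ₀N²A/ℓ.
L = (4π×10⁻⁷)(3980)²(2.020×10^-3)/(0.569 m) = 7.067×10^-2 H.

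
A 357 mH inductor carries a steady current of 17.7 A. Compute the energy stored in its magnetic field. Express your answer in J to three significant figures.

Stored magnetic energy: U = ½LI².
U = ½(0.357 H)(17.7 A)² = 55.92 J.

U ≈ 55.9 J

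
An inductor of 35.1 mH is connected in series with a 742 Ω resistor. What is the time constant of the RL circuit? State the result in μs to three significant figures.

τ ≈ 47.3 μs

τ = L/R = (3.510×10^-2 H)/(742 Ω) = 4.730×10^-5 s.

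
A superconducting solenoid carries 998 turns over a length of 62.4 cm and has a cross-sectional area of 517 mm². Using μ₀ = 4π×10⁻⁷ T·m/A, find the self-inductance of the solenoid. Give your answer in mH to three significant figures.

L ≈ 1.04 mH

A = 517 mm² = 5.170×10^-4 m².
For a long solenoid, L = μ₀N²A/ℓ.
L = (4π×10⁻⁷)(998)²(5.170×10^-4)/(0.624 m) = 1.037×10^-3 H.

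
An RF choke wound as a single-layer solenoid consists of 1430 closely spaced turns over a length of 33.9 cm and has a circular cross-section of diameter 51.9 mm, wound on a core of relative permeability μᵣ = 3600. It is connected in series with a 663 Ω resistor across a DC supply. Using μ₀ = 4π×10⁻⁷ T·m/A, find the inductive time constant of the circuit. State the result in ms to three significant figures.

A = π(d/2)² = π(2.595×10^-2 m)² = 2.116×10^-3 m².
L = μ₀μᵣN²A/ℓ = (4π×10⁻⁷)(3600)(1430)²(2.116×10^-3)/(0.339) = 57.73 H.
τ = L/R = (57.73)/(663) = 8.708×10^-2 s.

τ ≈ 87.1 ms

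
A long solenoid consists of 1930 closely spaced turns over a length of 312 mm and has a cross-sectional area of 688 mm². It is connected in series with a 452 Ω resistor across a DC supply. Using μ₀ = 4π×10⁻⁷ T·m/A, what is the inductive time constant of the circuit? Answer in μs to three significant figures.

A = 688 mm² = 6.880×10^-4 m².
L = μ₀N²A/ℓ = (4π×10⁻⁷)(1930)²(6.880×10^-4)/(0.312) = 1.032×10^-2 H.
τ = L/R = (1.032×10^-2)/(452) = 2.284×10^-5 s.

τ ≈ 22.8 μs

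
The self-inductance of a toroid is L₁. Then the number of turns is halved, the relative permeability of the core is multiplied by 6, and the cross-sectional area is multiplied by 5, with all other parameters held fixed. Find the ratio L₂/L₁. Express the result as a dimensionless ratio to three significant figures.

For a toroid, L ∝ μᵣN²A/R.
L₂/L₁ = (0.5)^2 × (6) × (5) = 7.50.

L₂/L₁ = 7.50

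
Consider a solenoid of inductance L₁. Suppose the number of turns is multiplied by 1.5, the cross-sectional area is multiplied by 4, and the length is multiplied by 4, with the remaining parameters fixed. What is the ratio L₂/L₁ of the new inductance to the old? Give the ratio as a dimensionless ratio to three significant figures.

For a solenoid, L ∝ μᵣN²A/ℓ.
L₂/L₁ = (1.5)^2 × (4) × (4)^-1 = 2.25.

L₂/L₁ = 2.25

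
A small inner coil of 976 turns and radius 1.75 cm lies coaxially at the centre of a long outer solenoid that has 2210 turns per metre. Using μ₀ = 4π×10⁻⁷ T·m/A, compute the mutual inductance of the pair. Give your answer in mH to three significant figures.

The outer solenoid produces a uniform field B₁ = μ₀n₁I₁ across the inner coil,
so the flux linkage is N₂Φ = N₂B₁A₂ = μ₀n₁N₂A₂·I₁, giving M = μ₀n₁N₂A₂.
A₂ = πr² = π(1.750×10^-2 m)² = 9.621×10^-4 m².
M = (4π×10⁻⁷)(2210)(976)(9.621×10^-4) = 2.608×10^-3 H.

M ≈ 2.61 mH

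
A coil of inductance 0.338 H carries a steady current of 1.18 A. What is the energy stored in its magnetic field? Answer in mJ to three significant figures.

Stored magnetic energy: U = ½LI².
U = ½(0.338 H)(1.18 A)² = 0.2353 J.

U ≈ 235 mJ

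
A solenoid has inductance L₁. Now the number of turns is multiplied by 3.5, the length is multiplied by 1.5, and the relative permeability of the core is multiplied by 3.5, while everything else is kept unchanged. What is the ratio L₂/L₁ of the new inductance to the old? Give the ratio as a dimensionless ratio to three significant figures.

For a solenoid, L ∝ μᵣN²A/ℓ.
L₂/L₁ = (3.5)^2 × (1.5)^-1 × (3.5) = 28.6.

L₂/L₁ = 28.6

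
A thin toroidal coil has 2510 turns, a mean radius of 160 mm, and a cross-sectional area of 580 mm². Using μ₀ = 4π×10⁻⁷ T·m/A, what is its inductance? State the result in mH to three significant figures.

L ≈ 4.57 mH

For a thin toroid, L = μ₀N²A/(2πR).
L = (4π×10⁻⁷)(2510)²(5.800×10^-4) / (2π×0.16 m) = 4.568×10^-3 H.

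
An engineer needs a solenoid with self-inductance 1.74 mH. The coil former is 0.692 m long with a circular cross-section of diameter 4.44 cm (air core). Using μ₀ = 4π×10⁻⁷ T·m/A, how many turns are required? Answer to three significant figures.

A = π(d/2)² = π(2.220×10^-2 m)² = 1.548×10^-3 m².
From L = μ₀N²A/ℓ, N = √(Lℓ / (μ₀A)).
N = √[(1.740×10^-3)(0.692) / ((4π×10⁻⁷)×1.548×10^-3)] = √(6.189×10^5) ≈ 786.7.

N ≈ 787 turns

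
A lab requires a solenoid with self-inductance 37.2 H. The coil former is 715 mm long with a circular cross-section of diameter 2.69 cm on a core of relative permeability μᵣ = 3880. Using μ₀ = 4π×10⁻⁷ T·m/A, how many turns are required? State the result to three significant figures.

A = π(d/2)² = π(1.345×10^-2 m)² = 5.683×10^-4 m².
From L = μ₀μᵣN²A/ℓ, N = √(Lℓ / (μ₀μᵣA)).
N = √[(37.2)(0.715) / ((4π×10⁻⁷)(3880)×5.683×10^-4)] = √(9.599×10^6) ≈ 3098.2.

N ≈ 3100 turns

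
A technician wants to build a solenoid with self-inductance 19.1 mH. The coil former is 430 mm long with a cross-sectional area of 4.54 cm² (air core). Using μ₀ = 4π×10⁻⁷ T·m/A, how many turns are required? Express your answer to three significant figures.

N ≈ 3790 turns

A = 4.54 cm² = 4.540×10^-4 m².
From L = μ₀N²A/ℓ, N = √(Lℓ / (μ₀A)).
N = √[(1.910×10^-2)(0.43) / ((4π×10⁻⁷)×4.540×10^-4)] = √(1.440×10^7) ≈ 3794.2.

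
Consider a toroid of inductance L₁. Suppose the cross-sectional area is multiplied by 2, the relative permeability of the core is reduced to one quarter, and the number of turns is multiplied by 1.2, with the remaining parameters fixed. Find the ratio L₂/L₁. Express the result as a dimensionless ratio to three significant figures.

For a toroid, L ∝ μᵣN²A/R.
L₂/L₁ = (2) × (0.25) × (1.2)^2 = 0.720.

L₂/L₁ = 0.720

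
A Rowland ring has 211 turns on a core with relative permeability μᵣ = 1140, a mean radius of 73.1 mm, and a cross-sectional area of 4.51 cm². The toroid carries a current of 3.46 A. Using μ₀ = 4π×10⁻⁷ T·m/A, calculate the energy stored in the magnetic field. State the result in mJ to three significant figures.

U ≈ 375 mJ

L = μ₀μᵣN²A/(2πR) = (4π×10⁻⁷)(1140)(211)²(4.510×10^-4)/(2π×7.310×10^-2) = 6.263×10^-2 H.
U = ½LI² = ½(6.263×10^-2)(3.46)² = 0.3749 J.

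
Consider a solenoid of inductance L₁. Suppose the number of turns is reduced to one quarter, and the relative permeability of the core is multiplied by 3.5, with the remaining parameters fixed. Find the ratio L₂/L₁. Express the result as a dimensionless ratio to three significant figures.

L₂/L₁ = 0.219

For a solenoid, L ∝ μᵣN²A/ℓ.
L₂/L₁ = (0.25)^2 × (3.5) = 0.219.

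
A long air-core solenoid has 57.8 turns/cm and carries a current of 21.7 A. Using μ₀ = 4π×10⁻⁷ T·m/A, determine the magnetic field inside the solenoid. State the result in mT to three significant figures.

B ≈ 158 mT

Inside a long solenoid, B = μ₀nI.
B = (4π×10⁻⁷)(5.780×10^3 m⁻¹)(21.7 A) = 0.1576 T.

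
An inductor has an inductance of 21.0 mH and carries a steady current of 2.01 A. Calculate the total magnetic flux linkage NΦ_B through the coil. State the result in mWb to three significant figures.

From L = NΦ_B/I, the flux linkage is NΦ_B = LI.
NΦ_B = (2.100×10^-2 H)(2.01 A) = 4.221×10^-2 Wb.

NΦ_B ≈ 42.2 mWb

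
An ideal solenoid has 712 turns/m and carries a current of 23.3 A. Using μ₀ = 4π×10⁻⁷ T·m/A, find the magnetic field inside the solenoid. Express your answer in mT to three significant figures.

B ≈ 20.8 mT

Inside a long solenoid, B = μ₀nI.
B = (4π×10⁻⁷)(712 m⁻¹)(23.3 A) = 2.0847×10^-2 T.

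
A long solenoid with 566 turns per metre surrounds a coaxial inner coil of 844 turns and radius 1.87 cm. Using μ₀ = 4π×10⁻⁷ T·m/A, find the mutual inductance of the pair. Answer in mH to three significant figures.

The outer solenoid produces a uniform field B₁ = μ₀n₁I₁ across the inner coil,
so the flux linkage is N₂Φ = N₂B₁A₂ = μ₀n₁N₂A₂·I₁, giving M = μ₀n₁N₂A₂.
A₂ = πr² = π(1.870×10^-2 m)² = 1.099×10^-3 m².
M = (4π×10⁻⁷)(566)(844)(1.099×10^-3) = 6.5948×10^-4 H.

M ≈ 0.659 mH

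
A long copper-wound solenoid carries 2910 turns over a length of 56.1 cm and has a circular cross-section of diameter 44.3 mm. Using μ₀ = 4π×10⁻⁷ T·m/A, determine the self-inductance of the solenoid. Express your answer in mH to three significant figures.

L ≈ 29.2 mH

A = π(d/2)² = π(2.215×10^-2 m)² = 1.541×10^-3 m².
For a long solenoid, L = μ₀N²A/ℓ.
L = (4π×10⁻⁷)(2910)²(1.541×10^-3)/(0.561 m) = 2.924×10^-2 H.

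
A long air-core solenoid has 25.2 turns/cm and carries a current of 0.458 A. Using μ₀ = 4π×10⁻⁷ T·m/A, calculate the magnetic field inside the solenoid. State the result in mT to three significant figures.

Inside a long solenoid, B = μ₀nI.
B = (4π×10⁻⁷)(2.520×10^3 m⁻¹)(0.458 A) = 1.450×10^-3 T.

B ≈ 1.45 mT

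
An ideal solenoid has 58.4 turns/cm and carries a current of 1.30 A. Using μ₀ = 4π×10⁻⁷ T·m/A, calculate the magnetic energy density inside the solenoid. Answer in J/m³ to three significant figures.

B = μ₀nI = (4π×10⁻⁷)(5.840×10^3)(1.30) = 9.540×10^-3 T.
u = B²/(2μ₀) = (9.540×10^-3)²/(2×4π×10⁻⁷) = 36.22 J/m³.

u ≈ 36.2 J/m³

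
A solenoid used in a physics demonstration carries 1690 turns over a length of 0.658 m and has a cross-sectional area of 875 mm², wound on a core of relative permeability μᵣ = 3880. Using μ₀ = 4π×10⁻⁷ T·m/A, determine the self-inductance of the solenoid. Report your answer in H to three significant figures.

A = 875 mm² = 8.750×10^-4 m².
For a long solenoid, L = μ₀μᵣN²A/ℓ.
L = (4π×10⁻⁷)(3880)(1690)²(8.750×10^-4)/(0.658 m) = 18.52 H.

L ≈ 18.5 H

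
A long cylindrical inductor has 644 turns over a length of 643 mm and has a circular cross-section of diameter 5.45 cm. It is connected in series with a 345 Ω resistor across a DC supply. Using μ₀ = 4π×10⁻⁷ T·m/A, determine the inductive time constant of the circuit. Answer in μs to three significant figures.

τ ≈ 5.48 μs

A = π(d/2)² = π(2.725×10^-2 m)² = 2.333×10^-3 m².
L = μ₀N²A/ℓ = (4π×10⁻⁷)(644)²(2.333×10^-3)/(0.643) = 1.891×10^-3 H.
τ = L/R = (1.891×10^-3)/(345) = 5.481×10^-6 s.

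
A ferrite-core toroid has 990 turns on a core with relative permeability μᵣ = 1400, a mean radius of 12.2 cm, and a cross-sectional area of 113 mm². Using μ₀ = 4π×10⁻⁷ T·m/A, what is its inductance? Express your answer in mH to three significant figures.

For a thin toroid, L = μ₀μᵣN²A/(2πR).
L = (4π×10⁻⁷)(1400)(990)²(1.130×10^-4) / (2π×0.122 m) = 0.2542 H.

L ≈ 254 mH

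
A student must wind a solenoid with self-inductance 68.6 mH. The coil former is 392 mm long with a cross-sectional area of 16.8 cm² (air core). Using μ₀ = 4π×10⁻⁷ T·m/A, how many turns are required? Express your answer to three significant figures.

A = 16.8 cm² = 1.680×10^-3 m².
From L = μ₀N²A/ℓ, N = √(Lℓ / (μ₀A)).
N = √[(6.860×10^-2)(0.392) / ((4π×10⁻⁷)×1.680×10^-3)] = √(1.274×10^7) ≈ 3569.0.

N ≈ 3570 turns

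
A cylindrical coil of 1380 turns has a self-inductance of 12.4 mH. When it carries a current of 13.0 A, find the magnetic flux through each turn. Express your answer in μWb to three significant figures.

Φ_B ≈ 117 μWb

From L = NΦ_B/I, the flux per turn is Φ_B = LI/N.
Φ_B = (1.240×10^-2 H)(13.0 A)/1380 = 1.168×10^-4 Wb.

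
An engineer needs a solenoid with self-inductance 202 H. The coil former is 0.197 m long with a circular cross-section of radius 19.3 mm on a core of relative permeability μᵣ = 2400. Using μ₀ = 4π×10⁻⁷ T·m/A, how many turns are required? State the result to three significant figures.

N ≈ 3360 turns

A = πr² = π(1.930×10^-2 m)² = 1.170×10^-3 m².
From L = μ₀μᵣN²A/ℓ, N = √(Lℓ / (μ₀μᵣA)).
N = √[(202)(0.197) / ((4π×10⁻⁷)(2400)×1.170×10^-3)] = √(1.128×10^7) ≈ 3357.9.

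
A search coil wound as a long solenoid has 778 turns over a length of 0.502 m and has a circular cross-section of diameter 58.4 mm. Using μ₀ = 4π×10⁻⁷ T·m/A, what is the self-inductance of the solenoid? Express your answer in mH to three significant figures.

A = π(d/2)² = π(2.920×10^-2 m)² = 2.679×10^-3 m².
For a long solenoid, L = μ₀N²A/ℓ.
L = (4π×10⁻⁷)(778)²(2.679×10^-3)/(0.502 m) = 4.059×10^-3 H.

L ≈ 4.06 mH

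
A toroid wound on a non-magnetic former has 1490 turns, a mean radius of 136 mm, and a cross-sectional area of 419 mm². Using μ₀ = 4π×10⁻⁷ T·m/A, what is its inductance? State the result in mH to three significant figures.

L ≈ 1.37 mH

For a thin toroid, L = μ₀N²A/(2πR).
L = (4π×10⁻⁷)(1490)²(4.190×10^-4) / (2π×0.136 m) = 1.368×10^-3 H.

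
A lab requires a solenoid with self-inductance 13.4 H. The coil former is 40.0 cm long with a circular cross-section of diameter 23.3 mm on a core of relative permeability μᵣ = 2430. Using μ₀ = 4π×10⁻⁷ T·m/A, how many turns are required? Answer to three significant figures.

A = π(d/2)² = π(1.165×10^-2 m)² = 4.264×10^-4 m².
From L = μ₀μᵣN²A/ℓ, N = √(Lℓ / (μ₀μᵣA)).
N = √[(13.4)(0.4) / ((4π×10⁻⁷)(2430)×4.264×10^-4)] = √(4.117×10^6) ≈ 2029.0.

N ≈ 2030 turns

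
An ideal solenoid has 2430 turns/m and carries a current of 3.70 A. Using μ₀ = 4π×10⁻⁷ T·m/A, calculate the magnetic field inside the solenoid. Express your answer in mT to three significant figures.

Inside a long solenoid, B = μ₀nI.
B = (4π×10⁻⁷)(2.430×10^3 m⁻¹)(3.70 A) = 1.130×10^-2 T.

B ≈ 11.3 mT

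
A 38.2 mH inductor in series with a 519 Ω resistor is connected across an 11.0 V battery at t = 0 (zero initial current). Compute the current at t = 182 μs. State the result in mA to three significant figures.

τ = L/R = 3.820×10^-2/519 = 7.360×10^-5 s; final current I_∞ = ε/R = 11.0/519 = 2.119×10^-2 A.
I(t) = I_∞(1 − e^(−t/τ)) with t/τ = 2.473.
I = (2.119×10^-2)(1 − e^(−2.473)) = 1.941×10^-2 A.

I ≈ 19.4 mA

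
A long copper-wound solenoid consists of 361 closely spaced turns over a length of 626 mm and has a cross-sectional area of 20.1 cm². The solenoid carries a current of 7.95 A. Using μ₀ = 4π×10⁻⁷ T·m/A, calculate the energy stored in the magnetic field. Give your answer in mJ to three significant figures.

A = 20.1 cm² = 2.010×10^-3 m².
L = μ₀N²A/ℓ = (4π×10⁻⁷)(361)²(2.010×10^-3)/(0.626) = 5.258×10^-4 H.
U = ½LI² = ½(5.258×10^-4)(7.95)² = 1.662×10^-2 J.

U ≈ 16.6 mJ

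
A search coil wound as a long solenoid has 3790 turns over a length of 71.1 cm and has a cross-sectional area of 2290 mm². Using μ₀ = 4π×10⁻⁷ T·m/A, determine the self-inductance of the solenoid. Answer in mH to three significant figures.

A = 2290 mm² = 2.290×10^-3 m².
For a long solenoid, L = μ₀N²A/ℓ.
L = (4π×10⁻⁷)(3790)²(2.290×10^-3)/(0.711 m) = 5.814×10^-2 H.

L ≈ 58.1 mH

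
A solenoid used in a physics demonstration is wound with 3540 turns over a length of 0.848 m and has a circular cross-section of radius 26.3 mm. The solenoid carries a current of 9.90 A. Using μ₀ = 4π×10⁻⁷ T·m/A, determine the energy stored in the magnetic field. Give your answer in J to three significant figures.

U ≈ 1.98 J

A = πr² = π(2.630×10^-2 m)² = 2.173×10^-3 m².
L = μ₀N²A/ℓ = (4π×10⁻⁷)(3540)²(2.173×10^-3)/(0.848) = 4.035×10^-2 H.
U = ½LI² = ½(4.035×10^-2)(9.90)² = 1.978 J.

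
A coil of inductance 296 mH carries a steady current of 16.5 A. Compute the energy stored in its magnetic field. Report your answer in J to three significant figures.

U ≈ 40.3 J

Stored magnetic energy: U = ½LI².
U = ½(0.296 H)(16.5 A)² = 40.29 J.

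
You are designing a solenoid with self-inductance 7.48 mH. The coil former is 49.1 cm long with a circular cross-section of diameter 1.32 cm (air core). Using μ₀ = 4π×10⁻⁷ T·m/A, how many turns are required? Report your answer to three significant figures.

N ≈ 4620 turns

A = π(d/2)² = π(6.600×10^-3 m)² = 1.368×10^-4 m².
From L = μ₀N²A/ℓ, N = √(Lℓ / (μ₀A)).
N = √[(7.480×10^-3)(0.491) / ((4π×10⁻⁷)×1.368×10^-4)] = √(2.136×10^7) ≈ 4621.3.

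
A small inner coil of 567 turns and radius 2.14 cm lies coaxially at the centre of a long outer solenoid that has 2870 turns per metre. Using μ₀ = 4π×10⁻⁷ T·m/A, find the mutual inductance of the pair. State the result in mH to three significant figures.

The outer solenoid produces a uniform field B₁ = μ₀n₁I₁ across the inner coil,
so the flux linkage is N₂Φ = N₂B₁A₂ = μ₀n₁N₂A₂·I₁, giving M = μ₀n₁N₂A₂.
A₂ = πr² = π(2.140×10^-2 m)² = 1.439×10^-3 m².
M = (4π×10⁻⁷)(2870)(567)(1.439×10^-3) = 2.942×10^-3 H.

M ≈ 2.94 mH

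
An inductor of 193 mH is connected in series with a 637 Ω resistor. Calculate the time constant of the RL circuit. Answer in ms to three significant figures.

τ = L/R = (0.193 H)/(637 Ω) = 3.030×10^-4 s.

τ ≈ 0.303 ms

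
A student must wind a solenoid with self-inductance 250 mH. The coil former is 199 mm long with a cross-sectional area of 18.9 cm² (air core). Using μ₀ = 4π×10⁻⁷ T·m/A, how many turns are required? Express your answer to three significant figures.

A = 18.9 cm² = 1.890×10^-3 m².
From L = μ₀N²A/ℓ, N = √(Lℓ / (μ₀A)).
N = √[(0.25)(0.199) / ((4π×10⁻⁷)×1.890×10^-3)] = √(2.0947×10^7) ≈ 4576.8.

N ≈ 4580 turns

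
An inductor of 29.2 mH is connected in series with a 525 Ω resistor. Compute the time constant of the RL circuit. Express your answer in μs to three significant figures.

τ = L/R = (2.920×10^-2 H)/(525 Ω) = 5.562×10^-5 s.

τ ≈ 55.6 μs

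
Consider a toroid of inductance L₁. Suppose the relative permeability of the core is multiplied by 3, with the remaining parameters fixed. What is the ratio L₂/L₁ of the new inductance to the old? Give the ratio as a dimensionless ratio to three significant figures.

L₂/L₁ = 3.00

For a toroid, L ∝ μᵣN²A/R.
L₂/L₁ = (3) = 3.00.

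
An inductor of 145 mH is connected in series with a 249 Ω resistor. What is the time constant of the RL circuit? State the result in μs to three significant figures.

τ = L/R = (0.145 H)/(249 Ω) = 5.823×10^-4 s.

τ ≈ 582 μs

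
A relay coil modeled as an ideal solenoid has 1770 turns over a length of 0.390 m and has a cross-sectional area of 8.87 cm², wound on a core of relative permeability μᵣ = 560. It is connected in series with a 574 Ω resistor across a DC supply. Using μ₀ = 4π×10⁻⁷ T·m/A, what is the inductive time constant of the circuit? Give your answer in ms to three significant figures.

A = 8.87 cm² = 8.870×10^-4 m².
L = μ₀μᵣN²A/ℓ = (4π×10⁻⁷)(560)(1770)²(8.870×10^-4)/(0.39) = 5.014 H.
τ = L/R = (5.014)/(574) = 8.736×10^-3 s.

τ ≈ 8.74 ms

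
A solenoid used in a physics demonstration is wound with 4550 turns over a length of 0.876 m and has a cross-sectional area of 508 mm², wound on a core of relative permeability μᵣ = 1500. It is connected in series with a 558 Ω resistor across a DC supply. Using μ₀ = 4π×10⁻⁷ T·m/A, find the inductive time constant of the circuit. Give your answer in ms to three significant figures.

A = 508 mm² = 5.080×10^-4 m².
L = μ₀μᵣN²A/ℓ = (4π×10⁻⁷)(1500)(4550)²(5.080×10^-4)/(0.876) = 22.63 H.
τ = L/R = (22.63)/(558) = 4.056×10^-2 s.

τ ≈ 40.6 ms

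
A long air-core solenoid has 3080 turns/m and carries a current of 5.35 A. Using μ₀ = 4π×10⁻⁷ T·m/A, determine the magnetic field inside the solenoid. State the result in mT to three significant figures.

Inside a long solenoid, B = μ₀nI.
B = (4π×10⁻⁷)(3.080×10^3 m⁻¹)(5.35 A) = 2.071×10^-2 T.

B ≈ 20.7 mT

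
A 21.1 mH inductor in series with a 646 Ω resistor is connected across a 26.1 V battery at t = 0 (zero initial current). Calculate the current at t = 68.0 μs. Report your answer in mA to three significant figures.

τ = L/R = 2.110×10^-2/646 = 3.266×10^-5 s; final current I_∞ = ε/R = 26.1/646 = 4.040×10^-2 A.
I(t) = I_∞(1 − e^(−t/τ)) with t/τ = 2.082.
I = (4.040×10^-2)(1 − e^(−2.082)) = 3.536×10^-2 A.

I ≈ 35.4 mA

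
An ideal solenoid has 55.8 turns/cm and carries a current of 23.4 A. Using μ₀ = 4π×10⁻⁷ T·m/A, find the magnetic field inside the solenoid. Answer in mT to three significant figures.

Inside a long solenoid, B = μ₀nI.
B = (4π×10⁻⁷)(5.580×10^3 m⁻¹)(23.4 A) = 0.1641 T.

B ≈ 164 mT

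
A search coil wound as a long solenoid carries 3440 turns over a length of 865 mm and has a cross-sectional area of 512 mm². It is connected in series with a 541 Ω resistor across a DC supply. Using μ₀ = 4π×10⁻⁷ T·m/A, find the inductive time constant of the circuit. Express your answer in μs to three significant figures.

τ ≈ 16.3 μs

A = 512 mm² = 5.120×10^-4 m².
L = μ₀N²A/ℓ = (4π×10⁻⁷)(3440)²(5.120×10^-4)/(0.865) = 8.802×10^-3 H.
τ = L/R = (8.802×10^-3)/(541) = 1.627×10^-5 s.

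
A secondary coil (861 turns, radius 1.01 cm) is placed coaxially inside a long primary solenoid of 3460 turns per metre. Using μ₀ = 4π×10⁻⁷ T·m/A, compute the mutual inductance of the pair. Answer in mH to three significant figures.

The outer solenoid produces a uniform field B₁ = μ₀n₁I₁ across the inner coil,
so the flux linkage is N₂Φ = N₂B₁A₂ = μ₀n₁N₂A₂·I₁, giving M = μ₀n₁N₂A₂.
A₂ = πr² = π(1.010×10^-2 m)² = 3.2047×10^-4 m².
M = (4π×10⁻⁷)(3460)(861)(3.2047×10^-4) = 1.200×10^-3 H.

M ≈ 1.20 mH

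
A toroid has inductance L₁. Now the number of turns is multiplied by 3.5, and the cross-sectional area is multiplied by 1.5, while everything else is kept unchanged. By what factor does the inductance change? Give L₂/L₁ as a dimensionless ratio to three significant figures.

For a toroid, L ∝ μᵣN²A/R.
L₂/L₁ = (3.5)^2 × (1.5) = 18.4.

L₂/L₁ = 18.4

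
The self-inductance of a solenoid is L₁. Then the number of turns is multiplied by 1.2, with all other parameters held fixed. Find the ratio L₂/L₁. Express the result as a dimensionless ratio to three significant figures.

L₂/L₁ = 1.44

For a solenoid, L ∝ μᵣN²A/ℓ.
L₂/L₁ = (1.2)^2 = 1.44.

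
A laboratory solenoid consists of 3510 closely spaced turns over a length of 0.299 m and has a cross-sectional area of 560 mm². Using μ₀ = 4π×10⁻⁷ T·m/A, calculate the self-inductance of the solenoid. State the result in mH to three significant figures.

A = 560 mm² = 5.600×10^-4 m².
For a long solenoid, L = μ₀N²A/ℓ.
L = (4π×10⁻⁷)(3510)²(5.600×10^-4)/(0.299 m) = 2.900×10^-2 H.

L ≈ 29.0 mH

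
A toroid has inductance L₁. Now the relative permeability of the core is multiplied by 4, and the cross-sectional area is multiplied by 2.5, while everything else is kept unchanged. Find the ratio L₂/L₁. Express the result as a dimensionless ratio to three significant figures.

L₂/L₁ = 10.0

For a toroid, L ∝ μᵣN²A/R.
L₂/L₁ = (4) × (2.5) = 10.0.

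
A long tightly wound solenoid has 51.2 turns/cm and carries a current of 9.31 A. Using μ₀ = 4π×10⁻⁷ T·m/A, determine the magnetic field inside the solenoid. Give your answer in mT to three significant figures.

B ≈ 59.9 mT

Inside a long solenoid, B = μ₀nI.
B = (4π×10⁻⁷)(5.120×10^3 m⁻¹)(9.31 A) = 5.990×10^-2 T.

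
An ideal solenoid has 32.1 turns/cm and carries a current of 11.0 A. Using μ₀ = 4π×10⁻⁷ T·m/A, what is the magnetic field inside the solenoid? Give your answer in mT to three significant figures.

Inside a long solenoid, B = μ₀nI.
B = (4π×10⁻⁷)(3.210×10^3 m⁻¹)(11.0 A) = 4.437×10^-2 T.

B ≈ 44.4 mT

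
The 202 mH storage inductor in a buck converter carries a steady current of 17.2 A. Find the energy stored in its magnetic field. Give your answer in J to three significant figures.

U ≈ 29.9 J

Stored magnetic energy: U = ½LI².
U = ½(0.202 H)(17.2 A)² = 29.88 J.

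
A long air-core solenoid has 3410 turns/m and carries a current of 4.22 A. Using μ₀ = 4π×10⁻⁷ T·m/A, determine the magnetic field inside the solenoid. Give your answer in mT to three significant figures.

Inside a long solenoid, B = μ₀nI.
B = (4π×10⁻⁷)(3.410×10^3 m⁻¹)(4.22 A) = 1.808×10^-2 T.

B ≈ 18.1 mT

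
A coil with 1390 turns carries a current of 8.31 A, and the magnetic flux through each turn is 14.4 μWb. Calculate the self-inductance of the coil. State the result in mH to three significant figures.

L ≈ 2.41 mH

Self-inductance is defined by L = NΦ_B/I (flux linkage over current).
L = (1390)(1.440×10^-5 Wb)/(8.31 A) = 2.409×10^-3 H.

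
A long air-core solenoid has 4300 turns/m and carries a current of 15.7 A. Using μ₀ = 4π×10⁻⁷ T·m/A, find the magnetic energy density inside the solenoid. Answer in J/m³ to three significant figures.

B = μ₀nI = (4π×10⁻⁷)(4.300×10^3)(15.7) = 8.484×10^-2 T.
u = B²/(2μ₀) = (8.484×10^-2)²/(2×4π×10⁻⁷) = 2.864×10^3 J/m³.

u ≈ 2860 J/m³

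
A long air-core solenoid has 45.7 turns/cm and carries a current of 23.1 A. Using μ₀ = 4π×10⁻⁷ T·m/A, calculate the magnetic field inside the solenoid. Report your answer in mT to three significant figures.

Inside a long solenoid, B = μ₀nI.
B = (4π×10⁻⁷)(4.570×10^3 m⁻¹)(23.1 A) = 0.1327 T.

B ≈ 133 mT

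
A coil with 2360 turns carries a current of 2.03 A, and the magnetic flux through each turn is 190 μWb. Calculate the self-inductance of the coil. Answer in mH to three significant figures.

L ≈ 221 mH

Self-inductance is defined by L = NΦ_B/I (flux linkage over current).
L = (2360)(1.900×10^-4 Wb)/(2.03 A) = 0.2209 H.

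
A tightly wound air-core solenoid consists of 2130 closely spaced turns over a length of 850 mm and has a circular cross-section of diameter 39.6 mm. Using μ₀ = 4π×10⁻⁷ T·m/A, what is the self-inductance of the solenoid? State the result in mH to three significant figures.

A = π(d/2)² = π(1.980×10^-2 m)² = 1.232×10^-3 m².
For a long solenoid, L = μ₀N²A/ℓ.
L = (4π×10⁻⁷)(2130)²(1.232×10^-3)/(0.85 m) = 8.261×10^-3 H.

L ≈ 8.26 mH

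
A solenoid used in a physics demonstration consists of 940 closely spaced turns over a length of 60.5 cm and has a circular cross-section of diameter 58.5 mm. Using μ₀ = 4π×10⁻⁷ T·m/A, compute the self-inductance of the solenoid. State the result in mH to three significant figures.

A = π(d/2)² = π(2.925×10^-2 m)² = 2.688×10^-3 m².
For a long solenoid, L = μ₀N²A/ℓ.
L = (4π×10⁻⁷)(940)²(2.688×10^-3)/(0.605 m) = 4.933×10^-3 H.

L ≈ 4.93 mH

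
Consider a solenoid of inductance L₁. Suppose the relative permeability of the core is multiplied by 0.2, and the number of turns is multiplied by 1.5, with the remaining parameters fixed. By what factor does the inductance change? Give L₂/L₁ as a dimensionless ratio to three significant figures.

For a solenoid, L ∝ μᵣN²A/ℓ.
L₂/L₁ = (0.2) × (1.5)^2 = 0.450.

L₂/L₁ = 0.450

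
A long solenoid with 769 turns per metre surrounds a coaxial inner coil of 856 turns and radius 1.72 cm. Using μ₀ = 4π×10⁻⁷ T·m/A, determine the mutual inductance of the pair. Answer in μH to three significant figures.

The outer solenoid produces a uniform field B₁ = μ₀n₁I₁ across the inner coil,
so the flux linkage is N₂Φ = N₂B₁A₂ = μ₀n₁N₂A₂·I₁, giving M = μ₀n₁N₂A₂.
A₂ = πr² = π(1.720×10^-2 m)² = 9.294×10^-4 m².
M = (4π×10⁻⁷)(769)(856)(9.294×10^-4) = 7.688×10^-4 H.

M ≈ 769 μH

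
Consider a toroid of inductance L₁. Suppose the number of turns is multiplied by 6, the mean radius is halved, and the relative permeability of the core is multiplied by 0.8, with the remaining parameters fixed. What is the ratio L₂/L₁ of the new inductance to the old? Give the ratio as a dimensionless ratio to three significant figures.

For a toroid, L ∝ μᵣN²A/R.
L₂/L₁ = (6)^2 × (0.5)^-1 × (0.8) = 57.6.

L₂/L₁ = 57.6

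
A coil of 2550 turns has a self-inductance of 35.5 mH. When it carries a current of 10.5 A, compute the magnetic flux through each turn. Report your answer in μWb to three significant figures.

From L = NΦ_B/I, the flux per turn is Φ_B = LI/N.
Φ_B = (3.550×10^-2 H)(10.5 A)/2550 = 1.462×10^-4 Wb.

Φ_B ≈ 146 μWb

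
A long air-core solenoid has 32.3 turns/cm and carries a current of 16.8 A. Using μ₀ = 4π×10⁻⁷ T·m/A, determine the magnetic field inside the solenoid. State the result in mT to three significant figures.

Inside a long solenoid, B = μ₀nI.
B = (4π×10⁻⁷)(3.230×10^3 m⁻¹)(16.8 A) = 6.819×10^-2 T.

B ≈ 68.2 mT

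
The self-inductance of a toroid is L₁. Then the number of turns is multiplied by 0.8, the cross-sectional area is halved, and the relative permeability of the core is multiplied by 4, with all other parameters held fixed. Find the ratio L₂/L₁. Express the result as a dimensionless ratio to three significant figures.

For a toroid, L ∝ μᵣN²A/R.
L₂/L₁ = (0.8)^2 × (0.5) × (4) = 1.28.

L₂/L₁ = 1.28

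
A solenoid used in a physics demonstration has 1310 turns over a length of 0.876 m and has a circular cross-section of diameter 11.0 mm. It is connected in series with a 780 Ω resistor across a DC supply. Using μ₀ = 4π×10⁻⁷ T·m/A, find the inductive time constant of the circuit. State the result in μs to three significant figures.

τ ≈ 0.300 μs

A = π(d/2)² = π(5.500×10^-3 m)² = 9.503×10^-5 m².
L = μ₀N²A/ℓ = (4π×10⁻⁷)(1310)²(9.503×10^-5)/(0.876) = 2.340×10^-4 H.
τ = L/R = (2.340×10^-4)/(780) = 2.999×10^-7 s.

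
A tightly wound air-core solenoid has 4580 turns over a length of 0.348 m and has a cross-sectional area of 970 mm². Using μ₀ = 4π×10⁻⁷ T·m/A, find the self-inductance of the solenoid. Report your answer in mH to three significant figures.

L ≈ 73.5 mH

A = 970 mm² = 9.700×10^-4 m².
For a long solenoid, L = μ₀N²A/ℓ.
L = (4π×10⁻⁷)(4580)²(9.700×10^-4)/(0.348 m) = 7.347×10^-2 H.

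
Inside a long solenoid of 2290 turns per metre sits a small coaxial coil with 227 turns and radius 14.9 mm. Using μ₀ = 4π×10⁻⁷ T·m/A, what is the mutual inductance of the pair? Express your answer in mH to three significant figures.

M ≈ 0.456 mH

The outer solenoid produces a uniform field B₁ = μ₀n₁I₁ across the inner coil,
so the flux linkage is N₂Φ = N₂B₁A₂ = μ₀n₁N₂A₂·I₁, giving M = μ₀n₁N₂A₂.
A₂ = πr² = π(1.490×10^-2 m)² = 6.9746×10^-4 m².
M = (4π×10⁻⁷)(2290)(227)(6.9746×10^-4) = 4.556×10^-4 H.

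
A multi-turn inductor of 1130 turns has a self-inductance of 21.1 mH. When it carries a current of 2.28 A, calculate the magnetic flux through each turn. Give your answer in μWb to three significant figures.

Φ_B ≈ 42.6 μWb

From L = NΦ_B/I, the flux per turn is Φ_B = LI/N.
Φ_B = (2.110×10^-2 H)(2.28 A)/1130 = 4.257×10^-5 Wb.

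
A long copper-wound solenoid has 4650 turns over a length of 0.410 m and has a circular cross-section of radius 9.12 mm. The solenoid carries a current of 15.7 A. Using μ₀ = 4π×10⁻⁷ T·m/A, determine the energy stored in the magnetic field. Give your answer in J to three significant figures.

A = πr² = π(9.120×10^-3 m)² = 2.613×10^-4 m².
L = μ₀N²A/ℓ = (4π×10⁻⁷)(4650)²(2.613×10^-4)/(0.41) = 1.732×10^-2 H.
U = ½LI² = ½(1.732×10^-2)(15.7)² = 2.134 J.

U ≈ 2.13 J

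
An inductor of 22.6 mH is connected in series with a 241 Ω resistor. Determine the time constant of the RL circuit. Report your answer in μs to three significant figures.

τ = L/R = (2.260×10^-2 H)/(241 Ω) = 9.378×10^-5 s.

τ ≈ 93.8 μs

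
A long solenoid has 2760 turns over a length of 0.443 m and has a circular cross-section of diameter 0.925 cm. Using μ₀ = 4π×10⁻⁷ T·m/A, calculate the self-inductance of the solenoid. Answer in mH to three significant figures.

L ≈ 1.45 mH

A = π(d/2)² = π(4.625×10^-3 m)² = 6.720×10^-5 m².
For a long solenoid, L = μ₀N²A/ℓ.
L = (4π×10⁻⁷)(2760)²(6.720×10^-5)/(0.443 m) = 1.452×10^-3 H.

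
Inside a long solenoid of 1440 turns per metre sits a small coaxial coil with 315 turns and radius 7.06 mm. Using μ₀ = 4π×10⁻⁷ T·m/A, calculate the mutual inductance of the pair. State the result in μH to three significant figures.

The outer solenoid produces a uniform field B₁ = μ₀n₁I₁ across the inner coil,
so the flux linkage is N₂Φ = N₂B₁A₂ = μ₀n₁N₂A₂·I₁, giving M = μ₀n₁N₂A₂.
A₂ = πr² = π(7.060×10^-3 m)² = 1.566×10^-4 m².
M = (4π×10⁻⁷)(1440)(315)(1.566×10^-4) = 8.926×10^-5 H.

M ≈ 89.3 μH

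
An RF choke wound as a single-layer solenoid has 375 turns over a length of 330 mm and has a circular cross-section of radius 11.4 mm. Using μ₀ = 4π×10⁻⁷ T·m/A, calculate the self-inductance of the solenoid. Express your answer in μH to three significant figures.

A = πr² = π(1.140×10^-2 m)² = 4.083×10^-4 m².
For a long solenoid, L = μ₀N²A/ℓ.
L = (4π×10⁻⁷)(375)²(4.083×10^-4)/(0.33 m) = 2.186×10^-4 H.

L ≈ 219 μH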